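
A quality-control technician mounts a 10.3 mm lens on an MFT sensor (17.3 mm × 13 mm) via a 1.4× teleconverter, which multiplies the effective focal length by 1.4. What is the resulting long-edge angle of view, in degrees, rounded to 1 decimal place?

Effective focal length f = 10.3 × 1.4 = 14.42 mm.
α = 2·arctan(17.3 / (2 × 14.42)) = 2·arctan(0.59986) ≈ 61.9158°.

61.9°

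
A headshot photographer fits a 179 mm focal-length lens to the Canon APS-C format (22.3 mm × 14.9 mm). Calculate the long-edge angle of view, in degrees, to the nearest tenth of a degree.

7.1°

Angle of view α = 2·arctan(w/2f) with w = 22.3 mm and f = 179 mm.
w/2f = 0.06229; arctan(0.06229) ≈ 3.5644°, so α ≈ 7.1288°.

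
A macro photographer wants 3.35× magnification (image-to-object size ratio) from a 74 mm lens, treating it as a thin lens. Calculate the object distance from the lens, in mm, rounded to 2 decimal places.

96.09 mm

With m = dᵢ/dₒ and 1/f = 1/dₒ + 1/dᵢ, substituting dᵢ = m·dₒ gives 1/f = (1 + 1/m)/dₒ, hence dₒ = f·(1 + 1/m).
dₒ = 74 × (1 + 1/3.35) = 74 × 1.29851 ≈ 96.090 mm.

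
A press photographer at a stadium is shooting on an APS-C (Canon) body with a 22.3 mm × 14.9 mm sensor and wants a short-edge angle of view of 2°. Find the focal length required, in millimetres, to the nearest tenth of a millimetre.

426.8 mm

From α = 2·arctan(h/2f) we get f = h / (2·tan(α/2)).
With h = 14.9 mm and α/2 = 1°, tan(α/2) ≈ 0.01746, so f ≈ 14.9 / 0.03491 ≈ 426.8102 mm.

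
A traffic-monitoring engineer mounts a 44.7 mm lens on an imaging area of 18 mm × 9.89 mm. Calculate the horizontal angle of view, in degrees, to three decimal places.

Angle of view α = 2·arctan(w/2f) with w = 18 mm and f = 44.7 mm.
w/2f = 0.20134; arctan(0.20134) ≈ 11.3839°, so α ≈ 22.7677°.

22.768°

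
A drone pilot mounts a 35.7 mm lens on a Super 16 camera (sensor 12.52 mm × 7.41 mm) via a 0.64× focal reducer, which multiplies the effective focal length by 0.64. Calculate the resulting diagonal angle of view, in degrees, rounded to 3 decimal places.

Effective focal length f = 35.7 × 0.64 = 22.848 mm.
Sensor diagonal = √(12.52² + 7.41²) = √211.6585 ≈ 14.5485 mm.
α = 2·arctan(14.548 / (2 × 22.848)) = 2·arctan(0.31838) ≈ 35.3204°.

35.320°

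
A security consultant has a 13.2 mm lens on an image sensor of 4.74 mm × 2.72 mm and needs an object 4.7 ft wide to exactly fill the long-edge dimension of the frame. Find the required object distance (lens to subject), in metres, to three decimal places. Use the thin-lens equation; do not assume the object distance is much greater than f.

W: 4.7 ft × 304.8 mm/ft = 1432.56 mm.
Magnification m = w/W = dᵢ/dₒ; combined with 1/f = 1/dₒ + 1/dᵢ this gives dₒ = f·(1 + W/w).
dₒ = 13.2 mm × (1 + 1432.56/4.74) = 13.2 × 303.2278 ≈ 4002.607 mm = 4.00261 m.

4.003 m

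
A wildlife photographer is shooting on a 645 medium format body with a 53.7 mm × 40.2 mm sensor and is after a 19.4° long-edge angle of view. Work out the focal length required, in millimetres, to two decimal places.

157.08 mm

From α = 2·arctan(w/2f) we get f = w / (2·tan(α/2)).
With w = 53.7 mm and α/2 = 9.7°, tan(α/2) ≈ 0.17093, so f ≈ 53.7 / 0.34187 ≈ 157.0790 mm.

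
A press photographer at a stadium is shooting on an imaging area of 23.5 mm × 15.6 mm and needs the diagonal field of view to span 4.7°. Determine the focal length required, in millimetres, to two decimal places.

343.66 mm

Sensor diagonal = √(23.5² + 15.6²) = √795.6100 ≈ 28.2066 mm.
From α = 2·arctan(d/2f) we get f = d / (2·tan(α/2)).
With d = 28.2066 mm and α/2 = 2.35°, tan(α/2) ≈ 0.04104, so f ≈ 28.2066 / 0.08208 ≈ 343.6618 mm.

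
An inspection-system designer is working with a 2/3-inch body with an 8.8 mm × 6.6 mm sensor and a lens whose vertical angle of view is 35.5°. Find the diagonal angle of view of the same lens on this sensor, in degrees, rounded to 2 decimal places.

From the vertical AOV: f = 6.6 / (2·tan(17.75°)) = 6.6 / 0.64021 ≈ 10.3092 mm.
Sensor diagonal = √(8.8² + 6.6²) = √121.0000 ≈ 11.0000 mm.
Diagonal AOV = 2·arctan(11.0000 / (2 × 10.3092)) = 2·arctan(0.53350) ≈ 56.1602°.

56.16°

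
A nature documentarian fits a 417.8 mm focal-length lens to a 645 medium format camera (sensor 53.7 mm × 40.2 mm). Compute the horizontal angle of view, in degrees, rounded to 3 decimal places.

7.354°

Angle of view α = 2·arctan(w/2f) with w = 53.7 mm and f = 417.8 mm.
w/2f = 0.06427; arctan(0.06427) ≈ 3.6771°, so α ≈ 7.3541°.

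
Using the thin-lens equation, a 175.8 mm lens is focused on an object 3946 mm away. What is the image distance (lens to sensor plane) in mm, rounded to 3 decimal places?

183.997 mm

1/dᵢ = 1/f − 1/dₒ = 1/175.8 − 1/3946 = 0.0054349 mm⁻¹.
dᵢ = 1/0.0054349 ≈ 183.9973 mm.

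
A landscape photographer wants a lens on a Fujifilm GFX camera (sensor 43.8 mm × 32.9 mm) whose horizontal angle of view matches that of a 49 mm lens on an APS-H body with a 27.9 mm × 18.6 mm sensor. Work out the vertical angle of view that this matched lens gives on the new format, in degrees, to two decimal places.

24.14°

Equal horizontal AOV ⇒ f₂ = f₁ · 43.8/27.9 = 49 × 1.56989 ≈ 76.9247 mm.
Vertical AOV on the new format = 2·arctan(32.9 / (2 × 76.9247)) = 2·arctan(0.21385) ≈ 24.1413°.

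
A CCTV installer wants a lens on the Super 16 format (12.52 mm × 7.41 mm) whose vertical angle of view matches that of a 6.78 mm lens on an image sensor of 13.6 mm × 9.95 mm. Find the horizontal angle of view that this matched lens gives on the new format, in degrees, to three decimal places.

102.222°

Equal vertical AOV ⇒ f₂ = f₁ · 7.41/9.95 = 6.78 × 0.74472 ≈ 5.0492 mm.
Horizontal AOV on the new format = 2·arctan(12.52 / (2 × 5.0492)) = 2·arctan(1.23979) ≈ 102.2217°.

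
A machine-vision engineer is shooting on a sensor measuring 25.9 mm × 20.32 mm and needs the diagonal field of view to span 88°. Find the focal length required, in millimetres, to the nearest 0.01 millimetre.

17.04 mm

Sensor diagonal = √(25.9² + 20.32²) = √1083.7124 ≈ 32.9198 mm.
From α = 2·arctan(d/2f) we get f = d / (2·tan(α/2)).
With d = 32.9198 mm and α/2 = 44°, tan(α/2) ≈ 0.96569, so f ≈ 32.9198 / 1.93138 ≈ 17.0447 mm.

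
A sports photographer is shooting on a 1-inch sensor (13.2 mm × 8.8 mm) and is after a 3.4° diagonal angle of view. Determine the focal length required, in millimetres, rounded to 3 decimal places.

267.264 mm

Sensor diagonal = √(13.2² + 8.8²) = √251.6800 ≈ 15.8644 mm.
From α = 2·arctan(d/2f) we get f = d / (2·tan(α/2)).
With d = 15.8644 mm and α/2 = 1.7°, tan(α/2) ≈ 0.02968, so f ≈ 15.8644 / 0.05936 ≈ 267.2641 mm.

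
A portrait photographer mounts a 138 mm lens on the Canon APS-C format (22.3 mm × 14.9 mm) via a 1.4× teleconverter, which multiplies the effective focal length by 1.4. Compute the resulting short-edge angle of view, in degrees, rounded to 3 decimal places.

4.417°

Effective focal length f = 138 × 1.4 = 193.2 mm.
α = 2·arctan(14.9 / (2 × 193.2)) = 2·arctan(0.03856) ≈ 4.4166°.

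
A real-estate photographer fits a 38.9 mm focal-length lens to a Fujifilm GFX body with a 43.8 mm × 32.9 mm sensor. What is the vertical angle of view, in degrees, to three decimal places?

45.845°

Angle of view α = 2·arctan(h/2f) with h = 32.9 mm and f = 38.9 mm.
h/2f = 0.42288; arctan(0.42288) ≈ 22.9225°, so α ≈ 45.8450°.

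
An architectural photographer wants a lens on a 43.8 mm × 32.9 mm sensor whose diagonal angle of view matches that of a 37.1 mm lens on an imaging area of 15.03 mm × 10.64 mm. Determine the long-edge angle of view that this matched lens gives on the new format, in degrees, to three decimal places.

Sensor diagonal = √(15.03² + 10.64²) = √339.1105 ≈ 18.4150 mm.
Sensor diagonal = √(43.8² + 32.9²) = √3000.8500 ≈ 54.7800 mm.
Equal diagonal AOV ⇒ f₂ = f₁ · 54.7800/18.4150 = 37.1 × 2.97476 ≈ 110.3635 mm.
Long-edge AOV on the new format = 2·arctan(43.8 / (2 × 110.3635)) = 2·arctan(0.19844) ≈ 22.4474°.

22.447°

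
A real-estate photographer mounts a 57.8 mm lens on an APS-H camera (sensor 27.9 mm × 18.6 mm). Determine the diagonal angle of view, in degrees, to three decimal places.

32.351°

Sensor diagonal = √(27.9² + 18.6²) = √1124.3700 ≈ 33.5316 mm.
Angle of view α = 2·arctan(d/2f) with d = 33.5316 mm and f = 57.8 mm.
d/2f = 0.29007; arctan(0.29007) ≈ 16.1756°, so α ≈ 32.3513°.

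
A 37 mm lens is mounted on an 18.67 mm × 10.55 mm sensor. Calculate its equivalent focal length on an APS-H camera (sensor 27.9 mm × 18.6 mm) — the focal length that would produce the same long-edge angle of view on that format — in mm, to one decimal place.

55.3 mm

Equal angle of view means equal width/f ratio, so f₂ = f₁ · (width₂/width₁) = 37 × 27.9/18.67.
f₂ = 37 × 1.49438 ≈ 55.292 mm.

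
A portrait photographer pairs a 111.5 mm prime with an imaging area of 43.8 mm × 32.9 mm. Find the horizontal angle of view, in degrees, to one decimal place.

Angle of view α = 2·arctan(w/2f) with w = 43.8 mm and f = 111.5 mm.
w/2f = 0.19641; arctan(0.19641) ≈ 11.1122°, so α ≈ 22.2243°.

22.2°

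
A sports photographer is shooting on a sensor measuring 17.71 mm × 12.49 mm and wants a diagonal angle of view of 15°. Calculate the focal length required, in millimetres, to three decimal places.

Sensor diagonal = √(17.71² + 12.49²) = √469.6442 ≈ 21.6713 mm.
From α = 2·arctan(d/2f) we get f = d / (2·tan(α/2)).
With d = 21.6713 mm and α/2 = 7.5°, tan(α/2) ≈ 0.13165, so f ≈ 21.6713 / 0.26330 ≈ 82.3048 mm.

82.305 mm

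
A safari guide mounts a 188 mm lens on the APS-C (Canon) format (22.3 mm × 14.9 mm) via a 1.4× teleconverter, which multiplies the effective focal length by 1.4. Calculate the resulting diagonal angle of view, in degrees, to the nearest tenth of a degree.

5.8°

Effective focal length f = 188 × 1.4 = 263.2 mm.
Sensor diagonal = √(22.3² + 14.9²) = √719.3000 ≈ 26.8198 mm.
α = 2·arctan(26.820 / (2 × 263.2)) = 2·arctan(0.05095) ≈ 5.8333°.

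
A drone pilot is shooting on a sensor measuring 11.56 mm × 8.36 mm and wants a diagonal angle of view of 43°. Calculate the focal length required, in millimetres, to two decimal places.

Sensor diagonal = √(11.56² + 8.36²) = √203.5232 ≈ 14.2662 mm.
From α = 2·arctan(d/2f) we get f = d / (2·tan(α/2)).
With d = 14.2662 mm and α/2 = 21.5°, tan(α/2) ≈ 0.39391, so f ≈ 14.2662 / 0.78782 ≈ 18.1084 mm.

18.11 mm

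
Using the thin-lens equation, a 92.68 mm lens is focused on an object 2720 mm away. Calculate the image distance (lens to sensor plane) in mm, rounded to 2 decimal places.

1/dᵢ = 1/f − 1/dₒ = 1/92.68 − 1/2720 = 0.0104222 mm⁻¹.
dᵢ = 1/0.0104222 ≈ 95.9493 mm.

95.95 mm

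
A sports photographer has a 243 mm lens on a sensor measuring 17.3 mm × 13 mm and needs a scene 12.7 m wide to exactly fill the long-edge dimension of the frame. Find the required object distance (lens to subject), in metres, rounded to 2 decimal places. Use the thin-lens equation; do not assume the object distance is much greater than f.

W: 12.7 m = 12700 mm.
Magnification m = w/W = dᵢ/dₒ; combined with 1/f = 1/dₒ + 1/dᵢ this gives dₒ = f·(1 + W/w).
dₒ = 243 mm × (1 + 12700/17.3) = 243 × 735.1040 ≈ 178630.283 mm = 178.63 m.

178.63 m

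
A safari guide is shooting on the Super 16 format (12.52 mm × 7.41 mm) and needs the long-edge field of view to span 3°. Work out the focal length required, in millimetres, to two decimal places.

From α = 2·arctan(w/2f) we get f = w / (2·tan(α/2)).
With w = 12.52 mm and α/2 = 1.5°, tan(α/2) ≈ 0.02619, so f ≈ 12.52 / 0.05237 ≈ 239.0598 mm.

239.06 mm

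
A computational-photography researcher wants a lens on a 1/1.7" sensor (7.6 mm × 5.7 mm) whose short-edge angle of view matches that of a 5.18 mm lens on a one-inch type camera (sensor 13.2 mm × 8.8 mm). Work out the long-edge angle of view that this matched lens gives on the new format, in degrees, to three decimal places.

Equal short-edge AOV ⇒ f₂ = f₁ · 5.7/8.8 = 5.18 × 0.64773 ≈ 3.3552 mm.
Long-edge AOV on the new format = 2·arctan(7.6 / (2 × 3.3552)) = 2·arctan(1.13256) ≈ 97.1139°.

97.114°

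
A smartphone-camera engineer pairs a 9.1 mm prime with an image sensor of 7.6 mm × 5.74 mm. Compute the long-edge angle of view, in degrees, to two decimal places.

Angle of view α = 2·arctan(w/2f) with w = 7.6 mm and f = 9.1 mm.
w/2f = 0.41758; arctan(0.41758) ≈ 22.6646°, so α ≈ 45.3291°.

45.33°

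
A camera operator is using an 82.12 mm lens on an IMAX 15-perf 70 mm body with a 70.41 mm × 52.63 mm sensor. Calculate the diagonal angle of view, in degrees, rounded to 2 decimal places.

Sensor diagonal = √(70.41² + 52.63²) = √7727.4850 ≈ 87.9061 mm.
Angle of view α = 2·arctan(d/2f) with d = 87.9061 mm and f = 82.12 mm.
d/2f = 0.53523; arctan(0.53523) ≈ 28.1570°, so α ≈ 56.3140°.

56.31°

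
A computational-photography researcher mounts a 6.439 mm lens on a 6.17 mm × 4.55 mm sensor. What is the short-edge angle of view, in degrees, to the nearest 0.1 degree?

38.9°

Angle of view α = 2·arctan(h/2f) with h = 4.55 mm and f = 6.439 mm.
h/2f = 0.35332; arctan(0.35332) ≈ 19.4591°, so α ≈ 38.9182°.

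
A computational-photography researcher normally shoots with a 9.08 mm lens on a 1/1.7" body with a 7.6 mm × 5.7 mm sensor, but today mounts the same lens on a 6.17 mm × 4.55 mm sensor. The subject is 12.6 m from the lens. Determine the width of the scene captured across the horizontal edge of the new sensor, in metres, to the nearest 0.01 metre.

The focal length stays 9.08 mm; the relevant sensor dimension is now w = 6.17 mm. Object distance dₒ = 12.6 m = 12600 mm.
Thin-lens field width W = w·(dₒ − f)/f = 6.17 × (12600 − 9.08)/9.08 ≈ 8555.724 mm = 8.55572 m.

8.56 m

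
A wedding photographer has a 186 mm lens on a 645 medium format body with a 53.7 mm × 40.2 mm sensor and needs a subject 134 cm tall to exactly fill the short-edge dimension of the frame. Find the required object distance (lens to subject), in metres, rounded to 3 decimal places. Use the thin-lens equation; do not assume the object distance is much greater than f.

6.386 m

W: 134 cm = 1340 mm.
Magnification m = h/W = dᵢ/dₒ; combined with 1/f = 1/dₒ + 1/dᵢ this gives dₒ = f·(1 + W/h).
dₒ = 186 mm × (1 + 1340/40.2) = 186 × 34.3333 ≈ 6386.000 mm = 6.386 m.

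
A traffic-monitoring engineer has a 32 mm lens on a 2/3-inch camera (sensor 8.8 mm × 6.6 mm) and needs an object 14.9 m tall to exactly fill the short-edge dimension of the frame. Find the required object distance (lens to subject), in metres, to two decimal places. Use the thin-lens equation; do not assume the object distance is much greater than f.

W: 14.9 m = 14900 mm.
Magnification m = h/W = dᵢ/dₒ; combined with 1/f = 1/dₒ + 1/dᵢ this gives dₒ = f·(1 + W/h).
dₒ = 32 mm × (1 + 14900/6.6) = 32 × 2258.5758 ≈ 72274.424 mm = 72.2744 m.

72.27 m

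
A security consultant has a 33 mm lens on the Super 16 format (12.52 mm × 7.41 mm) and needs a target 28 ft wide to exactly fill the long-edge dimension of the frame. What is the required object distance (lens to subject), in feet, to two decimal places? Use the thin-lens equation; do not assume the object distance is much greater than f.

73.91 ft

W: 28 ft × 304.8 mm/ft = 8534.40 mm.
Magnification m = w/W = dᵢ/dₒ; combined with 1/f = 1/dₒ + 1/dᵢ this gives dₒ = f·(1 + W/w).
dₒ = 33 mm × (1 + 8534.4/12.52) = 33 × 682.6613 ≈ 22527.824 mm = 22527.824/304.8 ft = 73.9102 ft.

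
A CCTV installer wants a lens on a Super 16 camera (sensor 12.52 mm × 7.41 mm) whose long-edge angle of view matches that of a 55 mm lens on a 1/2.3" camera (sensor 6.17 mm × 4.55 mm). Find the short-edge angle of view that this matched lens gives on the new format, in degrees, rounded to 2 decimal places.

3.80°

Equal long-edge AOV ⇒ f₂ = f₁ · 12.52/6.17 = 55 × 2.02917 ≈ 111.6045 mm.
Short-edge AOV on the new format = 2·arctan(7.41 / (2 × 111.6045)) = 2·arctan(0.03320) ≈ 3.8028°.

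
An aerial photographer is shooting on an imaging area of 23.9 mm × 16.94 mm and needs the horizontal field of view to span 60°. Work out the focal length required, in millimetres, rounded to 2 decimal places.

20.70 mm

From α = 2·arctan(w/2f) we get f = w / (2·tan(α/2)).
With w = 23.9 mm and α/2 = 30°, tan(α/2) ≈ 0.57735, so f ≈ 23.9 / 1.15470 ≈ 20.6980 mm.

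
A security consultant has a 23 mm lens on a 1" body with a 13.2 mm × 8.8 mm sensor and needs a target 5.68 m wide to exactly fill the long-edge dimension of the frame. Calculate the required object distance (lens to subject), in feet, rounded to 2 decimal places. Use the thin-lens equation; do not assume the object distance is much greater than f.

W: 5.68 m = 5680 mm.
Magnification m = w/W = dᵢ/dₒ; combined with 1/f = 1/dₒ + 1/dᵢ this gives dₒ = f·(1 + W/w).
dₒ = 23 mm × (1 + 5680/13.2) = 23 × 431.3030 ≈ 9919.970 mm = 9919.970/304.8 ft = 32.5458 ft.

32.55 ft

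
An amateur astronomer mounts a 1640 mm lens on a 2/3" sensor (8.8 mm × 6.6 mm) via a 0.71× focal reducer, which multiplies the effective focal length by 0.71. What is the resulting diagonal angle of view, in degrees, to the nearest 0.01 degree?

0.54°

Effective focal length f = 1640 × 0.71 = 1164.4 mm.
Sensor diagonal = √(8.8² + 6.6²) = √121.0000 ≈ 11.0000 mm.
α = 2·arctan(11.000 / (2 × 1164.4)) = 2·arctan(0.00472) ≈ 0.5413°.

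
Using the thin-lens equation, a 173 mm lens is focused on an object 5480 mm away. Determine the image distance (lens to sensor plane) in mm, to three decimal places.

1/dᵢ = 1/f − 1/dₒ = 1/173 − 1/5480 = 0.0055979 mm⁻¹.
dᵢ = 1/0.0055979 ≈ 178.6395 mm.

178.640 mm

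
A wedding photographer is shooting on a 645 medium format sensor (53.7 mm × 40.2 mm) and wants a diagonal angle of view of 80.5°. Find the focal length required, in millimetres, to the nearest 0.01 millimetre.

Sensor diagonal = √(53.7² + 40.2²) = √4499.7300 ≈ 67.0800 mm.
From α = 2·arctan(d/2f) we get f = d / (2·tan(α/2)).
With d = 67.0800 mm and α/2 = 40.25°, tan(α/2) ≈ 0.84656, so f ≈ 67.0800 / 1.69312 ≈ 39.6191 mm.

39.62 mm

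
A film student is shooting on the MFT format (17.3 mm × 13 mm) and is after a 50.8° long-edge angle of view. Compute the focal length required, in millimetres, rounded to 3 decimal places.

18.217 mm

From α = 2·arctan(w/2f) we get f = w / (2·tan(α/2)).
With w = 17.3 mm and α/2 = 25.4°, tan(α/2) ≈ 0.47483, so f ≈ 17.3 / 0.94967 ≈ 18.2169 mm.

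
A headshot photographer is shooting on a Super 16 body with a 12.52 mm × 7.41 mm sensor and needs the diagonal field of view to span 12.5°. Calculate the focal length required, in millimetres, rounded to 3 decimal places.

66.421 mm

Sensor diagonal = √(12.52² + 7.41²) = √211.6585 ≈ 14.5485 mm.
From α = 2·arctan(d/2f) we get f = d / (2·tan(α/2)).
With d = 14.5485 mm and α/2 = 6.25°, tan(α/2) ≈ 0.10952, so f ≈ 14.5485 / 0.21904 ≈ 66.4206 mm.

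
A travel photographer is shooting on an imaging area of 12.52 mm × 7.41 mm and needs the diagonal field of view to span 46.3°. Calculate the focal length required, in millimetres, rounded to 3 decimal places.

Sensor diagonal = √(12.52² + 7.41²) = √211.6585 ≈ 14.5485 mm.
From α = 2·arctan(d/2f) we get f = d / (2·tan(α/2)).
With d = 14.5485 mm and α/2 = 23.15°, tan(α/2) ≈ 0.42757, so f ≈ 14.5485 / 0.85514 ≈ 17.0131 mm.

17.013 mm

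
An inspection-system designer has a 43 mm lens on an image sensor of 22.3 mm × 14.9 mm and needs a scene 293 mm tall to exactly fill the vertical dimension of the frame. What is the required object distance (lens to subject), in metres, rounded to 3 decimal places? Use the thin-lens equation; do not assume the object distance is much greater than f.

0.889 m

Magnification m = h/W = dᵢ/dₒ; combined with 1/f = 1/dₒ + 1/dᵢ this gives dₒ = f·(1 + W/h).
dₒ = 43 mm × (1 + 293/14.9) = 43 × 20.6644 ≈ 888.570 mm = 0.88857 m.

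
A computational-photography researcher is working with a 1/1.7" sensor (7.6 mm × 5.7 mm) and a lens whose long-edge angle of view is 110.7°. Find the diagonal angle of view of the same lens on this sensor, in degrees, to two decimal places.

122.12°

From the long-edge AOV: f = 7.6 / (2·tan(55.35°)) = 7.6 / 2.89376 ≈ 2.6263 mm.
Sensor diagonal = √(7.6² + 5.7²) = √90.2500 ≈ 9.5000 mm.
Diagonal AOV = 2·arctan(9.5000 / (2 × 2.6263)) = 2·arctan(1.80860) ≈ 122.1224°.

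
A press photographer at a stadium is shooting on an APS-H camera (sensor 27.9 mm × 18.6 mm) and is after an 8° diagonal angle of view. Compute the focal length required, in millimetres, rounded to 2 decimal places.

239.76 mm

Sensor diagonal = √(27.9² + 18.6²) = √1124.3700 ≈ 33.5316 mm.
From α = 2·arctan(d/2f) we get f = d / (2·tan(α/2)).
With d = 33.5316 mm and α/2 = 4°, tan(α/2) ≈ 0.06993, so f ≈ 33.5316 / 0.13985 ≈ 239.7623 mm.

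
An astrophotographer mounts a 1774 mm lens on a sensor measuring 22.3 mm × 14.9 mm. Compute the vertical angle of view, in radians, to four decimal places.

0.0084 rad

Angle of view α = 2·arctan(h/2f) with h = 14.9 mm and f = 1774 mm.
h/2f = 0.00420; arctan(0.00420) ≈ 0.0042 rad, so α ≈ 0.0084 rad.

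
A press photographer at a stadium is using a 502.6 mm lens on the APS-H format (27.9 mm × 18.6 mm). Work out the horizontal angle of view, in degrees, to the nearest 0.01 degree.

3.18°

Angle of view α = 2·arctan(w/2f) with w = 27.9 mm and f = 502.6 mm.
w/2f = 0.02776; arctan(0.02776) ≈ 1.5899°, so α ≈ 3.1797°.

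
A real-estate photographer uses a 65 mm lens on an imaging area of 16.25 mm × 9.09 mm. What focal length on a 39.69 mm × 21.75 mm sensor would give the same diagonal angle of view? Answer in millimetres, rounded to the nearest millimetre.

158 mm

Sensor diagonal = √(16.25² + 9.09²) = √346.6906 ≈ 18.6196 mm.
Sensor diagonal = √(39.69² + 21.75²) = √2048.3586 ≈ 45.2588 mm.
Equal angle of view means equal diagonal/f ratio, so f₂ = f₁ · (diagonal₂/diagonal₁) = 65 × 45.2588/18.6196.
f₂ = 65 × 2.43070 ≈ 157.996 mm.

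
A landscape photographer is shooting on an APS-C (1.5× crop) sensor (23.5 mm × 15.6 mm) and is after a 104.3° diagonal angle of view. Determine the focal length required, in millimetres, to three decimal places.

Sensor diagonal = √(23.5² + 15.6²) = √795.6100 ≈ 28.2066 mm.
From α = 2·arctan(d/2f) we get f = d / (2·tan(α/2)).
With d = 28.2066 mm and α/2 = 52.15°, tan(α/2) ≈ 1.28687, so f ≈ 28.2066 / 2.57374 ≈ 10.9594 mm.

10.959 mm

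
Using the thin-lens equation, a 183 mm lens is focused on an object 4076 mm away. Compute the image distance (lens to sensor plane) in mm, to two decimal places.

1/dᵢ = 1/f − 1/dₒ = 1/183 − 1/4076 = 0.0052191 mm⁻¹.
dᵢ = 1/0.0052191 ≈ 191.6024 mm.

191.60 mm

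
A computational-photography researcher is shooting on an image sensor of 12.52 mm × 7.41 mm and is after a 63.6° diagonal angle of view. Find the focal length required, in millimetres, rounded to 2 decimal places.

11.73 mm

Sensor diagonal = √(12.52² + 7.41²) = √211.6585 ≈ 14.5485 mm.
From α = 2·arctan(d/2f) we get f = d / (2·tan(α/2)).
With d = 14.5485 mm and α/2 = 31.8°, tan(α/2) ≈ 0.62003, so f ≈ 14.5485 / 1.24005 ≈ 11.7322 mm.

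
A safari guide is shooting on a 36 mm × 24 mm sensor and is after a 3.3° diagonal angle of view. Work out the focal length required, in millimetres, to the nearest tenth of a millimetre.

Sensor diagonal = √(36² + 24²) = √1872.0000 ≈ 43.2666 mm.
From α = 2·arctan(d/2f) we get f = d / (2·tan(α/2)).
With d = 43.2666 mm and α/2 = 1.65°, tan(α/2) ≈ 0.02881, so f ≈ 43.2666 / 0.05761 ≈ 751.0028 mm.

751.0 mm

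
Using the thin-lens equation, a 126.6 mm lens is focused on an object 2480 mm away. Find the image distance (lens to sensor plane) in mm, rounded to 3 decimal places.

133.410 mm

1/dᵢ = 1/f − 1/dₒ = 1/126.6 − 1/2480 = 0.0074957 mm⁻¹.
dᵢ = 1/0.0074957 ≈ 133.4104 mm.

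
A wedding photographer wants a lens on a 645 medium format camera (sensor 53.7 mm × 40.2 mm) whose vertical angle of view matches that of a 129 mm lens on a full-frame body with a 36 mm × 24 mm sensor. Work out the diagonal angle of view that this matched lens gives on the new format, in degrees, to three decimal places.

Equal vertical AOV ⇒ f₂ = f₁ · 40.2/24 = 129 × 1.67500 ≈ 216.0750 mm.
Sensor diagonal = √(53.7² + 40.2²) = √4499.7300 ≈ 67.0800 mm.
Diagonal AOV on the new format = 2·arctan(67.0800 / (2 × 216.0750)) = 2·arctan(0.15522) ≈ 17.6465°.

17.647°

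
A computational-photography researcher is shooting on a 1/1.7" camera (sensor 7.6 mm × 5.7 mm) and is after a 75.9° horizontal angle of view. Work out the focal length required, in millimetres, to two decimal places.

4.87 mm

From α = 2·arctan(w/2f) we get f = w / (2·tan(α/2)).
With w = 7.6 mm and α/2 = 37.95°, tan(α/2) ≈ 0.77988, so f ≈ 7.6 / 1.55976 ≈ 4.8725 mm.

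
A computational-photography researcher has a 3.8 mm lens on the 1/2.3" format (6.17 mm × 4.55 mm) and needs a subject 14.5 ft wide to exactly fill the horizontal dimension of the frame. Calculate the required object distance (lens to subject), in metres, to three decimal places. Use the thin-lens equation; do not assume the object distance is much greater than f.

W: 14.5 ft × 304.8 mm/ft = 4419.60 mm.
Magnification m = w/W = dᵢ/dₒ; combined with 1/f = 1/dₒ + 1/dᵢ this gives dₒ = f·(1 + W/w).
dₒ = 3.8 mm × (1 + 4419.6/6.17) = 3.8 × 717.3047 ≈ 2725.758 mm = 2.72576 m.

2.726 m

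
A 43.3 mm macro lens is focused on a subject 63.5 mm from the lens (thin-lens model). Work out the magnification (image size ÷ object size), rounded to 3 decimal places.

2.144×

Thin lens: 1/f = 1/dₒ + 1/dᵢ → 1/dᵢ = 1/43.3 − 1/63.5 = 0.0073467 mm⁻¹, so dᵢ ≈ 136.1163 mm.
Magnification m = dᵢ/dₒ = 136.1163/63.5 ≈ 2.14356.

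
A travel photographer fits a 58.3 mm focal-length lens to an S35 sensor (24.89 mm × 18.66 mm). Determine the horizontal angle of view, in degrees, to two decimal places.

24.10°

Angle of view α = 2·arctan(w/2f) with w = 24.89 mm and f = 58.3 mm.
w/2f = 0.21346; arctan(0.21346) ≈ 12.0498°, so α ≈ 24.0996°.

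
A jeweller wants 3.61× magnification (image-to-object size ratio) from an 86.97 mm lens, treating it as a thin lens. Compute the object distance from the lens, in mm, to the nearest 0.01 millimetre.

With m = dᵢ/dₒ and 1/f = 1/dₒ + 1/dᵢ, substituting dᵢ = m·dₒ gives 1/f = (1 + 1/m)/dₒ, hence dₒ = f·(1 + 1/m).
dₒ = 86.97 × (1 + 1/3.61) = 86.97 × 1.27701 ≈ 111.061 mm.

111.06 mm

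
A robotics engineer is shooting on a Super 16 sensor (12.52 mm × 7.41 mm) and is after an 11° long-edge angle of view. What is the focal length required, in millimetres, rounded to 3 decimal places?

From α = 2·arctan(w/2f) we get f = w / (2·tan(α/2)).
With w = 12.52 mm and α/2 = 5.5°, tan(α/2) ≈ 0.09629, so f ≈ 12.52 / 0.19258 ≈ 65.0126 mm.

65.013 mm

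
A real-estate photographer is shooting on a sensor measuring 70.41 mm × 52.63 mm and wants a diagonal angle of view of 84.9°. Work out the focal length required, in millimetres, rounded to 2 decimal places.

48.05 mm

Sensor diagonal = √(70.41² + 52.63²) = √7727.4850 ≈ 87.9061 mm.
From α = 2·arctan(d/2f) we get f = d / (2·tan(α/2)).
With d = 87.9061 mm and α/2 = 42.45°, tan(α/2) ≈ 0.91473, so f ≈ 87.9061 / 1.82945 ≈ 48.0505 mm.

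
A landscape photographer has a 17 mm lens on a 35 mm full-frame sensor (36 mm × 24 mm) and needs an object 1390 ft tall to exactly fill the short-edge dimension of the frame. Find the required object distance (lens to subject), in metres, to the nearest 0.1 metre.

300.1 m

W: 1390 ft × 304.8 mm/ft = 423671.99 mm.
Magnification m = h/W = dᵢ/dₒ; combined with 1/f = 1/dₒ + 1/dᵢ this gives dₒ = f·(1 + W/h).
dₒ = 17 mm × (1 + 423672/24) = 17 × 17653.9994 ≈ 300117.990 mm = 300.118 m.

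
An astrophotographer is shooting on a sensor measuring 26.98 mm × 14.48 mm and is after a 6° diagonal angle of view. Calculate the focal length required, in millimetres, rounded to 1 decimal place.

292.1 mm

Sensor diagonal = √(26.98² + 14.48²) = √937.5908 ≈ 30.6201 mm.
From α = 2·arctan(d/2f) we get f = d / (2·tan(α/2)).
With d = 30.6201 mm and α/2 = 3°, tan(α/2) ≈ 0.05241, so f ≈ 30.6201 / 0.10482 ≈ 292.1332 mm.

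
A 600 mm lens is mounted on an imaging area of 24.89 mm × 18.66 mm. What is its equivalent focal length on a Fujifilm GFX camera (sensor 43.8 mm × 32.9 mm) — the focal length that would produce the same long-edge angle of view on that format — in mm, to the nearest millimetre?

Equal angle of view means equal width/f ratio, so f₂ = f₁ · (width₂/width₁) = 600 × 43.8/24.89.
f₂ = 600 × 1.75974 ≈ 1055.846 mm.

1056 mm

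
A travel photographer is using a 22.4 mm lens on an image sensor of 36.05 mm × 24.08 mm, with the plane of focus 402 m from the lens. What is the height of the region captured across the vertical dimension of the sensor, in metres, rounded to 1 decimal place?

dₒ: 402 m = 402000 mm.
Similar triangles through the lens centre give W/dₒ = h/dᵢ; with 1/f = 1/dₒ + 1/dᵢ this gives W = h·(dₒ − f)/f.
W = 24.08 mm × (402000 − 22.4) / 22.4 = 24.08 × 17945.4286 ≈ 432125.920 mm = 432.126 m.

432.1 m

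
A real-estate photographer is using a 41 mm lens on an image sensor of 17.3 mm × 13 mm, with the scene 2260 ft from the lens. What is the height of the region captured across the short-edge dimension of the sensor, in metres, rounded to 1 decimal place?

dₒ: 2260 ft × 304.8 mm/ft = 688847.98 mm.
Similar triangles through the lens centre give W/dₒ = h/dᵢ; with 1/f = 1/dₒ + 1/dᵢ this gives W = h·(dₒ − f)/f.
W = 13 mm × (688848 − 41) / 41 = 13 × 16800.1702 ≈ 218402.213 mm = 218.402 m.

218.4 m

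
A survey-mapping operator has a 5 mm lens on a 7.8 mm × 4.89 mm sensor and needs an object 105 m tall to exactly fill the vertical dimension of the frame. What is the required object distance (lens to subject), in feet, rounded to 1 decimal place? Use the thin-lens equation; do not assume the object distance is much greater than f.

W: 105 m = 105000 mm.
Magnification m = h/W = dᵢ/dₒ; combined with 1/f = 1/dₒ + 1/dᵢ this gives dₒ = f·(1 + W/h).
dₒ = 5 mm × (1 + 105000/4.89) = 5 × 21473.3926 ≈ 107366.963 mm = 107366.963/304.8 ft = 352.254 ft.

352.3 ft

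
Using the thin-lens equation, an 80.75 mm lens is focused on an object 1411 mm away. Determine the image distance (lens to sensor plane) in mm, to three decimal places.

1/dᵢ = 1/f − 1/dₒ = 1/80.75 − 1/1411 = 0.0116752 mm⁻¹.
dᵢ = 1/0.0116752 ≈ 85.6518 mm.

85.652 mm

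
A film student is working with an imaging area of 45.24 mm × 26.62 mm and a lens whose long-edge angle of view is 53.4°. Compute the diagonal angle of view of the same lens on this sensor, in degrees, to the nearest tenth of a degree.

60.5°

From the long-edge AOV: f = 45.24 / (2·tan(26.7°)) = 45.24 / 1.00590 ≈ 44.9749 mm.
Sensor diagonal = √(45.24² + 26.62²) = √2755.2820 ≈ 52.4908 mm.
Diagonal AOV = 2·arctan(52.4908 / (2 × 44.9749)) = 2·arctan(0.58356) ≈ 60.5320°.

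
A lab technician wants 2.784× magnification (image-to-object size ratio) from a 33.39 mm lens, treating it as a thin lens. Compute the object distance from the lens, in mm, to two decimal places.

With m = dᵢ/dₒ and 1/f = 1/dₒ + 1/dᵢ, substituting dᵢ = m·dₒ gives 1/f = (1 + 1/m)/dₒ, hence dₒ = f·(1 + 1/m).
dₒ = 33.39 × (1 + 1/2.784) = 33.39 × 1.35920 ≈ 45.384 mm.

45.38 mm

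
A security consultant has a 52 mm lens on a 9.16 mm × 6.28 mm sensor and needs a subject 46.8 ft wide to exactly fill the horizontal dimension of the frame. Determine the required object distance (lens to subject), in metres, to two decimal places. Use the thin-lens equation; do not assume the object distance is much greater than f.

W: 46.8 ft × 304.8 mm/ft = 14264.64 mm.
Magnification m = w/W = dᵢ/dₒ; combined with 1/f = 1/dₒ + 1/dᵢ this gives dₒ = f·(1 + W/w).
dₒ = 52 mm × (1 + 14264.6/9.16) = 52 × 1558.2751 ≈ 81030.303 mm = 81.0303 m.

81.03 m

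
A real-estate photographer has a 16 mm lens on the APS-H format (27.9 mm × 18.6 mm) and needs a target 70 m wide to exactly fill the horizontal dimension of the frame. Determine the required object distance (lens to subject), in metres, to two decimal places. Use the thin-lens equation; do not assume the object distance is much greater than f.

40.16 m

W: 70 m = 70000 mm.
Magnification m = w/W = dᵢ/dₒ; combined with 1/f = 1/dₒ + 1/dᵢ this gives dₒ = f·(1 + W/w).
dₒ = 16 mm × (1 + 70000/27.9) = 16 × 2509.9606 ≈ 40159.369 mm = 40.1594 m.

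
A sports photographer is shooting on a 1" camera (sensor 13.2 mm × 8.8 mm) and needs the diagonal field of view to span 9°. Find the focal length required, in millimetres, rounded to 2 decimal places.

100.79 mm

Sensor diagonal = √(13.2² + 8.8²) = √251.6800 ≈ 15.8644 mm.
From α = 2·arctan(d/2f) we get f = d / (2·tan(α/2)).
With d = 15.8644 mm and α/2 = 4.5°, tan(α/2) ≈ 0.07870, so f ≈ 15.8644 / 0.15740 ≈ 100.7883 mm.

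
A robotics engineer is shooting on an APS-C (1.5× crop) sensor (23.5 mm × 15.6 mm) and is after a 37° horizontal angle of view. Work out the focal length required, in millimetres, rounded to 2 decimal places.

From α = 2·arctan(w/2f) we get f = w / (2·tan(α/2)).
With w = 23.5 mm and α/2 = 18.5°, tan(α/2) ≈ 0.33460, so f ≈ 23.5 / 0.66919 ≈ 35.1170 mm.

35.12 mm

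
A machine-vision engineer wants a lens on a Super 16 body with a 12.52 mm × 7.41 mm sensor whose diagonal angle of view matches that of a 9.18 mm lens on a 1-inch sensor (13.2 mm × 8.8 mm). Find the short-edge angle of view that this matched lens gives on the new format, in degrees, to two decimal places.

Sensor diagonal = √(13.2² + 8.8²) = √251.6800 ≈ 15.8644 mm.
Sensor diagonal = √(12.52² + 7.41²) = √211.6585 ≈ 14.5485 mm.
Equal diagonal AOV ⇒ f₂ = f₁ · 14.5485/15.8644 = 9.18 × 0.91705 ≈ 8.4185 mm.
Short-edge AOV on the new format = 2·arctan(7.41 / (2 × 8.4185)) = 2·arctan(0.44010) ≈ 47.5087°.

47.51°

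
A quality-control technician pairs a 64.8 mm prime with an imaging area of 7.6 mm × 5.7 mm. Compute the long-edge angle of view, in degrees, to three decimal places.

6.712°

Angle of view α = 2·arctan(w/2f) with w = 7.6 mm and f = 64.8 mm.
w/2f = 0.05864; arctan(0.05864) ≈ 3.3561°, so α ≈ 6.7122°.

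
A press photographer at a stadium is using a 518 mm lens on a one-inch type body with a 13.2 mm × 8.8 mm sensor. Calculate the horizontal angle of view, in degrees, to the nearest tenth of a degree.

Angle of view α = 2·arctan(w/2f) with w = 13.2 mm and f = 518 mm.
w/2f = 0.01274; arctan(0.01274) ≈ 0.7300°, so α ≈ 1.4600°.

1.5°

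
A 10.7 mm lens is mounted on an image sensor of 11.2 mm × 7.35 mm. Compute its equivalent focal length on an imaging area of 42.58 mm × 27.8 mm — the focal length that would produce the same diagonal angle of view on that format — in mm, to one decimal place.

40.6 mm

Sensor diagonal = √(11.2² + 7.35²) = √179.4625 ≈ 13.3964 mm.
Sensor diagonal = √(42.58² + 27.8²) = √2585.8964 ≈ 50.8517 mm.
Equal angle of view means equal diagonal/f ratio, so f₂ = f₁ · (diagonal₂/diagonal₁) = 10.7 × 50.8517/13.3964.
f₂ = 10.7 × 3.79593 ≈ 40.616 mm.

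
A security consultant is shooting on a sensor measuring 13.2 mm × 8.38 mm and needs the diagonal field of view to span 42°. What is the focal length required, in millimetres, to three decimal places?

Sensor diagonal = √(13.2² + 8.38²) = √244.4644 ≈ 15.6354 mm.
From α = 2·arctan(d/2f) we get f = d / (2·tan(α/2)).
With d = 15.6354 mm and α/2 = 21°, tan(α/2) ≈ 0.38386, so f ≈ 15.6354 / 0.76773 ≈ 20.3657 mm.

20.366 mm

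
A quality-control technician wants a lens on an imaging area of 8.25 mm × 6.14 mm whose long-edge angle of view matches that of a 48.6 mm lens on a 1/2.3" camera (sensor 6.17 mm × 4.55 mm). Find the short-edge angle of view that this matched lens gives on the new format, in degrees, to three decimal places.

5.410°

Equal long-edge AOV ⇒ f₂ = f₁ · 8.25/6.17 = 48.6 × 1.33712 ≈ 64.9838 mm.
Short-edge AOV on the new format = 2·arctan(6.14 / (2 × 64.9838)) = 2·arctan(0.04724) ≈ 5.4096°.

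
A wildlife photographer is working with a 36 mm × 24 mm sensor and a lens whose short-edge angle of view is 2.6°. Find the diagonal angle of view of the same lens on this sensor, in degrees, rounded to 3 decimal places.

From the short-edge AOV: f = 24 / (2·tan(1.3°)) = 24 / 0.04539 ≈ 528.7934 mm.
Sensor diagonal = √(36² + 24²) = √1872.0000 ≈ 43.2666 mm.
Diagonal AOV = 2·arctan(43.2666 / (2 × 528.7934)) = 2·arctan(0.04091) ≈ 4.6854°.

4.685°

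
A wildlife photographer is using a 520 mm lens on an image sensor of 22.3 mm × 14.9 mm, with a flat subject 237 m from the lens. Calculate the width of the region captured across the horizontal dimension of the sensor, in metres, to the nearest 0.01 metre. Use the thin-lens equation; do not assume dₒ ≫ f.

10.14 m

dₒ: 237 m = 237000 mm.
Similar triangles through the lens centre give W/dₒ = w/dᵢ; with 1/f = 1/dₒ + 1/dᵢ this gives W = w·(dₒ − f)/f.
W = 22.3 mm × (237000 − 520) / 520 = 22.3 × 454.7692 ≈ 10141.354 mm = 10.1414 m.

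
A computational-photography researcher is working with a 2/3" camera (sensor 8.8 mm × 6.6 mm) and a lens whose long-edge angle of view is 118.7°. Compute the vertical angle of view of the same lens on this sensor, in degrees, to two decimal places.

From the long-edge AOV: f = 8.8 / (2·tan(59.35°)) = 8.8 / 3.37509 ≈ 2.6073 mm.
Vertical AOV = 2·arctan(6.6 / (2 × 2.6073)) = 2·arctan(1.26566) ≈ 103.3753°.

103.38°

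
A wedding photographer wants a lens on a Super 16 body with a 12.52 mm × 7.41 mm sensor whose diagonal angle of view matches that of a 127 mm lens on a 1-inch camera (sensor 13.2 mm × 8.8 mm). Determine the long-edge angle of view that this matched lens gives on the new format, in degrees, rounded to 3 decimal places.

6.153°

Sensor diagonal = √(13.2² + 8.8²) = √251.6800 ≈ 15.8644 mm.
Sensor diagonal = √(12.52² + 7.41²) = √211.6585 ≈ 14.5485 mm.
Equal diagonal AOV ⇒ f₂ = f₁ · 14.5485/15.8644 = 127 × 0.91705 ≈ 116.4655 mm.
Long-edge AOV on the new format = 2·arctan(12.52 / (2 × 116.4655)) = 2·arctan(0.05375) ≈ 6.1534°.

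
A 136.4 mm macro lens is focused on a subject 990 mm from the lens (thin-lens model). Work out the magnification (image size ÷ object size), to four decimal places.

Thin lens: 1/f = 1/dₒ + 1/dᵢ → 1/dᵢ = 1/136.4 − 1/990 = 0.0063213 mm⁻¹, so dᵢ ≈ 158.1959 mm.
Magnification m = dᵢ/dₒ = 158.1959/990 ≈ 0.15979.

0.1598×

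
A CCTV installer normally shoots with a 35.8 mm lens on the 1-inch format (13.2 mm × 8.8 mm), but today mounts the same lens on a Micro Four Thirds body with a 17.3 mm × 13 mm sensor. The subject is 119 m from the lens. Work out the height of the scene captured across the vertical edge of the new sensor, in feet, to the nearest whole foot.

142 ft

The focal length stays 35.8 mm; the relevant sensor dimension is now h = 13 mm. Object distance dₒ = 119 m = 119000 mm.
Thin-lens field height W = h·(dₒ − f)/f = 13 × (119000 − 35.8)/35.8 ≈ 43199.291 mm = 43199.291/304.8 ft = 141.73 ft.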